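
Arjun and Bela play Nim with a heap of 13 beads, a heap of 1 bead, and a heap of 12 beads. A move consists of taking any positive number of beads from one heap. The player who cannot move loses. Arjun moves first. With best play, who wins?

Bela wins

Nim-sum: 13 XOR 1 XOR 12 = 0.
The nim-sum is 0, so this is a P-position: the player to move is in a losing position under optimal play; Arjun is about to move from it and so loses — Bela wins.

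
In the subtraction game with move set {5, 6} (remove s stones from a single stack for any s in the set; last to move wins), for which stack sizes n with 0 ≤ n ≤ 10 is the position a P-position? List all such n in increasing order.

Compute g(0), g(1), … for moves {5, 6}:
k:     0  1  2  3  4  5  6  7  8  9 10
g(k):  0  0  0  0  0  1  1  1  1  1  2
The P-positions (g = 0) in 0..10 are 0, 1, 2, 3, 4.

0, 1, 2, 3, 4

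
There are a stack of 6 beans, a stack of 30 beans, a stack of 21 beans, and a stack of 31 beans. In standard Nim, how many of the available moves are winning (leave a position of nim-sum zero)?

In binary:
  00110  (6)
  11110  (30)
  10101  (21)
  11111  (31)
  -----
  10010  (18)
The overall nim-sum is X = 18. A stack of size p has a winning move iff p XOR X < p (reduce it to p XOR X).
  6: 6 XOR 18 = 20 ≥ 6 — no move.
  30: 30 XOR 18 = 12 < 30 — winning move (to 12).
  21: 21 XOR 18 = 7 < 21 — winning move (to 7).
  31: 31 XOR 18 = 13 < 31 — winning move (to 13).
That gives 3 winning moves.

3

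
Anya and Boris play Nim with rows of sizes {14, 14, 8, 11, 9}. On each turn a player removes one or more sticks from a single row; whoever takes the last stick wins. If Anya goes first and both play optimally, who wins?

Compute the nim-sum pairwise:
14 ⊕ 14 = 0
0 ⊕ 8 = 8
8 ⊕ 11 = 3
3 ⊕ 9 = 10
The nim-sum is 10 ≠ 0, so this is an N-position: the player to move can win; Anya has a winning move.

Anya wins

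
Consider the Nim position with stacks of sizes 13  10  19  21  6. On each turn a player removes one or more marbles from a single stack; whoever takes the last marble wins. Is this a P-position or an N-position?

Compute the nim-sum pairwise:
13 ^ 10 = 7
7 ^ 19 = 20
20 ^ 21 = 1
1 ^ 6 = 7
The nim-sum is 7 ≠ 0, so this is an N-position: the player to move can win.

N-position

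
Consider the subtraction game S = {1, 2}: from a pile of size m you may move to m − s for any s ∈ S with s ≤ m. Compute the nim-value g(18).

0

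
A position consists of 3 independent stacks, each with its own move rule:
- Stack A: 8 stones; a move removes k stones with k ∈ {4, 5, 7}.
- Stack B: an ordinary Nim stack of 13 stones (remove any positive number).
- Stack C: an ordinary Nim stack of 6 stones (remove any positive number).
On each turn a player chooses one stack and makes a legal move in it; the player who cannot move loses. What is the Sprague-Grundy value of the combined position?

For stack A, compute g(0), g(1), … with moves {4, 5, 7}:
k:     0  1  2  3  4  5  6  7  8
g(k):  0  0  0  0  1  1  1  1  2
So g(8) = 2.
Stack B is a plain Nim stack of size 13, so its Grundy value is 13.
Stack C is a plain Nim stack of size 6, so its Grundy value is 6.
By the Sprague-Grundy theorem, the Grundy value of a sum of independent games is the XOR of the component values.
Combined value = 2 ⊕ 13 ⊕ 6 = 9.

9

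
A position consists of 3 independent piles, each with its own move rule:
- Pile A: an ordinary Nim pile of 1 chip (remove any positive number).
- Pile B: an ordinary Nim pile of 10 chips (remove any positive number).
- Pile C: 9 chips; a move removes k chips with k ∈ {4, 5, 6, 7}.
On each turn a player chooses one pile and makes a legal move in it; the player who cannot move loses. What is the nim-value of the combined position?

9

Pile A is a plain Nim pile of size 1, so its Grundy value is 1.
Pile B is a plain Nim pile of size 10, so its Grundy value is 10.
Grundy values for pile C (subtraction set {4, 5, 6, 7}):
k:     0  1  2  3  4  5  6  7  8  9
g(k):  0  0  0  0  1  1  1  1  2  2
So g(9) = 2.
The value of a disjunctive sum is the nim-sum of the parts.
Combined value = 1 XOR 10 XOR 2 = 9.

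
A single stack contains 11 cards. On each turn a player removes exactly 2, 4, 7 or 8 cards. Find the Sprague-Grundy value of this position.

Compute g(0), g(1), … for moves {2, 4, 7, 8}:
k:     0  1  2  3  4  5  6  7  8  9 10 11
g(k):  0  0  1  1  2  2  0  3  1  4  2  0
So g(11) = 0.

0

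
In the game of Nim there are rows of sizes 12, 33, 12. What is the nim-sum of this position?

33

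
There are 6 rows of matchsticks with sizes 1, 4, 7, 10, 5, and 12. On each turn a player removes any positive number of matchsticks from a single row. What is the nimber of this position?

1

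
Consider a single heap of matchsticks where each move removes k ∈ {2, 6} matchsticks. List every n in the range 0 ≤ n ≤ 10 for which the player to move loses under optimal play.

Compute g(0), g(1), … for moves {2, 6}:
g(0) = mex{} = 0
g(1) = mex{} = 0
g(2) = mex{0} = 1
g(3) = mex{0} = 1
g(4) = mex{1} = 0
g(5) = mex{1} = 0
g(6) = mex{0} = 1
g(7) = mex{0} = 1
g(8) = mex{1} = 0
g(9) = mex{1} = 0
g(10) = mex{0} = 1
The P-positions (g = 0) in 0..10 are 0, 1, 4, 5, 8, 9.

0, 1, 4, 5, 8, 9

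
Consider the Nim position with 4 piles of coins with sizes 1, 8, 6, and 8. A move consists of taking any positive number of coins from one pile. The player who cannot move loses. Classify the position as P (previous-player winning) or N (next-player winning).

N-position

Compute the nim-sum pairwise:
1 ^ 8 = 9
9 ^ 6 = 15
15 ^ 8 = 7
The nim-sum is 7 ≠ 0, so this is an N-position: the player to move can win.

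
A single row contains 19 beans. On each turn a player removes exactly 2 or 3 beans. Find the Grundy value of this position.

Compute g(0), g(1), … for moves {2, 3}:
k:     0  1  2  3  4  5  6  7  8  9 10 11 12 13 14 15 16 17 18 19
g(k):  0  0  1  1  2  0  0  1  1  2  0  0  1  1  2  0  0  1  1  2
So g(19) = 2.

2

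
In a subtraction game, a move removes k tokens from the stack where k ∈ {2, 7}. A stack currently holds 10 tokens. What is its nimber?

Build the Grundy sequence with g(k) = mex{g(k−s) : s ∈ {2, 7}, s ≤ k}:
k:     0  1  2  3  4  5  6  7  8  9 10
g(k):  0  0  1  1  0  0  1  1  2  0  0
So g(10) = 0.

0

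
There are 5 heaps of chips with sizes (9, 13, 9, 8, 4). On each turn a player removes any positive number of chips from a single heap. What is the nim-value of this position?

1

Compute the nim-sum pairwise:
9 ⊕ 13 = 4
4 ⊕ 9 = 13
13 ⊕ 8 = 5
5 ⊕ 4 = 1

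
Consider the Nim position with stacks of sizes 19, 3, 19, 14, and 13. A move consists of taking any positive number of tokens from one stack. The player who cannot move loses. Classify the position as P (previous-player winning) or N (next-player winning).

P-position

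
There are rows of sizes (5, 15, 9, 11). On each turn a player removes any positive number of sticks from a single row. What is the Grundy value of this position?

8

In binary:
  0101  (5)
  1111  (15)
  1001  (9)
  1011  (11)
  ----
  1000  (8)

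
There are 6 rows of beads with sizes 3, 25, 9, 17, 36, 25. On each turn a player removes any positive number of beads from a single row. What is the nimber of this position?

63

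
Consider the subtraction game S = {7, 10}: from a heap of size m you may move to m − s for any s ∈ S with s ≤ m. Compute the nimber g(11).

1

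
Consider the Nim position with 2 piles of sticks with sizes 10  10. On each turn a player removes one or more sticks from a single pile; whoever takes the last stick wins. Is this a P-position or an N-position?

P-position

Bitwise XOR of the heap sizes:
  1010  (10)
  1010  (10)
  ----
  0000  (0)
The nim-sum is 0, so this is a P-position: the player to move is in a losing position under optimal play.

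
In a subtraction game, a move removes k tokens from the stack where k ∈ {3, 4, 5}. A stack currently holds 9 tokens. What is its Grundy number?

Compute g(0), g(1), … for moves {3, 4, 5}:
k:     0  1  2  3  4  5  6  7  8  9
g(k):  0  0  0  1  1  1  2  2  0  0
So g(9) = 0.

0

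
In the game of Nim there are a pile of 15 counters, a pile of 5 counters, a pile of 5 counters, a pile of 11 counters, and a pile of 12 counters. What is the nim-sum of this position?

8

Nim-sum: 15 XOR 5 XOR 5 XOR 11 XOR 12 = 8.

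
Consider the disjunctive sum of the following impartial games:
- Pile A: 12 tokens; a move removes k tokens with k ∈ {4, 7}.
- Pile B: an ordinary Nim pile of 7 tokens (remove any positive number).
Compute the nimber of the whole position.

7

Grundy values for pile A (subtraction set {4, 7}):
k:     0  1  2  3  4  5  6  7  8  9 10 11 12
g(k):  0  0  0  0  1  1  1  1  2  2  2  0  0
So g(12) = 0.
Pile B is a plain Nim pile of size 7, so its Grundy value is 7.
The value of a disjunctive sum is the nim-sum of the parts.
Combined value = 0 ⊕ 7 = 7.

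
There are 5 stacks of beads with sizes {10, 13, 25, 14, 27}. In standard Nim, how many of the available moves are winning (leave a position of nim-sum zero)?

5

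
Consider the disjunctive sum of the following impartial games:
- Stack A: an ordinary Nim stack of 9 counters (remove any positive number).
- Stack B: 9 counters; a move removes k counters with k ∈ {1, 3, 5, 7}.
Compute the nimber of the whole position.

8

Stack A is a plain Nim stack of size 9, so its Grundy value is 9.
For stack B, compute g(0), g(1), … with moves {1, 3, 5, 7}:
g(0) = mex{} = 0
g(1) = mex{0} = 1
g(2) = mex{1} = 0
g(3) = mex{0} = 1
g(4) = mex{1} = 0
g(5) = mex{0} = 1
g(6) = mex{1} = 0
g(7) = mex{0} = 1
g(8) = mex{1} = 0
g(9) = mex{0} = 1
So g(9) = 1.
By the Sprague-Grundy theorem, the Grundy value of a sum of independent games is the XOR of the component values.
Combined value = 9 ⊕ 1 = 8.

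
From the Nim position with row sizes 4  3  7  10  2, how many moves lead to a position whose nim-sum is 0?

Compute the nim-sum pairwise:
4 XOR 3 = 7
7 XOR 7 = 0
0 XOR 10 = 10
10 XOR 2 = 8
The overall nim-sum is X = 8. A row of size p has a winning move iff p XOR X < p (reduce it to p XOR X).
  4: 4 XOR 8 = 12 ≥ 4 — no move.
  3: 3 XOR 8 = 11 ≥ 3 — no move.
  7: 7 XOR 8 = 15 ≥ 7 — no move.
  10: 10 XOR 8 = 2 < 10 — winning move (to 2).
  2: 2 XOR 8 = 10 ≥ 2 — no move.
That gives 1 winning move.

1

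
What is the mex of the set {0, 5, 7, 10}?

0 is in the set but 1 is not, so the mex is 1.

1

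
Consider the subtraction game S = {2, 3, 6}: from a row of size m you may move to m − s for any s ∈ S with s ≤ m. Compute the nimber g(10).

Grundy values for subtraction set {2, 3, 6}:
k:     0  1  2  3  4  5  6  7  8  9 10
g(k):  0  0  1  1  2  0  3  1  2  0  0
So g(10) = 0.

0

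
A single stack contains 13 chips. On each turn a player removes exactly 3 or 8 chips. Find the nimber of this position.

0

Grundy values for subtraction set {3, 8}:
k:     0  1  2  3  4  5  6  7  8  9 10 11 12 13
g(k):  0  0  0  1  1  1  0  0  2  1  1  0  0  0
So g(13) = 0.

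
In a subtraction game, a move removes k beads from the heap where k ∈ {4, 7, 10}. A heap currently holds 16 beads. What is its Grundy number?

0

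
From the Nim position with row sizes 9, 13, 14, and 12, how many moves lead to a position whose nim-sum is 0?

3

Compute the nim-sum pairwise:
9 ⊕ 13 = 4
4 ⊕ 14 = 10
10 ⊕ 12 = 6
The overall nim-sum is X = 6. A row of size p has a winning move iff p XOR X < p (reduce it to p XOR X).
  9: 9 XOR 6 = 15 ≥ 9 — no move.
  13: 13 XOR 6 = 11 < 13 — winning move (to 11).
  14: 14 XOR 6 = 8 < 14 — winning move (to 8).
  12: 12 XOR 6 = 10 < 12 — winning move (to 10).
That gives 3 winning moves.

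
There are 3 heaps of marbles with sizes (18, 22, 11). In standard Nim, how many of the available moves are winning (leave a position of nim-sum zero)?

1

Compute the nim-sum pairwise:
18 ⊕ 22 = 4
4 ⊕ 11 = 15
The overall nim-sum is X = 15. A heap of size p has a winning move iff p XOR X < p (reduce it to p XOR X).
  18: 18 XOR 15 = 29 ≥ 18 — no move.
  22: 22 XOR 15 = 25 ≥ 22 — no move.
  11: 11 XOR 15 = 4 < 11 — winning move (to 4).
That gives 1 winning move.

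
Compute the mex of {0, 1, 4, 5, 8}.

The values 0, 1 are all present; 2 is the first non-negative integer missing from the set.

2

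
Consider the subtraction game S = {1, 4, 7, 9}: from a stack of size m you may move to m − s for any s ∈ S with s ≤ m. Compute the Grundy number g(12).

2

Grundy values for subtraction set {1, 4, 7, 9}:
g(0) = mex{} = 0
g(1) = mex{0} = 1
g(2) = mex{1} = 0
g(3) = mex{0} = 1
g(4) = mex{0,1} = 2
g(5) = mex{1,2} = 0
g(6) = mex{0} = 1
g(7) = mex{0,1} = 2
g(8) = mex{1,2} = 0
g(9) = mex{0} = 1
g(10) = mex{1} = 0
g(11) = mex{0,2} = 1
g(12) = mex{0,1} = 2
So g(12) = 2.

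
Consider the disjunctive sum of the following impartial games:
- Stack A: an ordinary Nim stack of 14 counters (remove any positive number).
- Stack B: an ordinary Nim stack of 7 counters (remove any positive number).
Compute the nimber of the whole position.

9

Stack A is a plain Nim stack of size 14, so its Grundy value is 14.
Stack B is a plain Nim stack of size 7, so its Grundy value is 7.
The value of a disjunctive sum is the nim-sum of the parts.
Combined value = 14 XOR 7 = 9.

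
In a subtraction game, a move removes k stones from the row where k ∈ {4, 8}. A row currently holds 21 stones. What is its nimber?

Compute g(0), g(1), … for moves {4, 8}:
k:     0  1  2  3  4  5  6  7  8  9 10 11 12 13 14 15 16 17 18 19 20 21
g(k):  0  0  0  0  1  1  1  1  2  2  2  2  0  0  0  0  1  1  1  1  2  2
So g(21) = 2.

2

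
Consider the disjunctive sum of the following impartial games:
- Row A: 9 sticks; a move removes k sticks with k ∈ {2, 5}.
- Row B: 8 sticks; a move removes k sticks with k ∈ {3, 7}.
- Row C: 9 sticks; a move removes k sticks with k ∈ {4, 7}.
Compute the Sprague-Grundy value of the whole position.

1

Grundy values for row A (subtraction set {2, 5}):
k:     0  1  2  3  4  5  6  7  8  9
g(k):  0  0  1  1  0  2  1  0  0  1
So g(9) = 1.
For row B, compute g(0), g(1), … with moves {3, 7}:
g(0) = mex{} = 0
g(1) = mex{} = 0
g(2) = mex{} = 0
g(3) = mex{0} = 1
g(4) = mex{0} = 1
g(5) = mex{0} = 1
g(6) = mex{1} = 0
g(7) = mex{0,1} = 2
g(8) = mex{0,1} = 2
So g(8) = 2.
Grundy values for row C (subtraction set {4, 7}):
g(0) = mex{} = 0
g(1) = mex{} = 0
g(2) = mex{} = 0
g(3) = mex{} = 0
g(4) = mex{0} = 1
g(5) = mex{0} = 1
g(6) = mex{0} = 1
g(7) = mex{0} = 1
g(8) = mex{0,1} = 2
g(9) = mex{0,1} = 2
So g(9) = 2.
By the Sprague-Grundy theorem, the Grundy value of a sum of independent games is the XOR of the component values.
Combined value = 1 ⊕ 2 ⊕ 2 = 1.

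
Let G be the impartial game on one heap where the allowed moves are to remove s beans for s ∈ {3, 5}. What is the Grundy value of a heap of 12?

1

Build the Grundy sequence with g(k) = mex{g(k−s) : s ∈ {3, 5}, s ≤ k}:
g(0) = mex{} = 0
g(1) = mex{} = 0
g(2) = mex{} = 0
g(3) = mex{0} = 1
g(4) = mex{0} = 1
g(5) = mex{0} = 1
g(6) = mex{0,1} = 2
g(7) = mex{0,1} = 2
g(8) = mex{1} = 0
g(9) = mex{1,2} = 0
g(10) = mex{1,2} = 0
g(11) = mex{0,2} = 1
g(12) = mex{0,2} = 1
So g(12) = 1.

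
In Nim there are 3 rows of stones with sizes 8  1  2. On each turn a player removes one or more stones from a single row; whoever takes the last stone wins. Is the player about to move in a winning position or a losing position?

Winning position

Nim-sum: 8 ^ 1 ^ 2 = 11.
The nim-sum is 11 ≠ 0, so this is an N-position: the player to move can win.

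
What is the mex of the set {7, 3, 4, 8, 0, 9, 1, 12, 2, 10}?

5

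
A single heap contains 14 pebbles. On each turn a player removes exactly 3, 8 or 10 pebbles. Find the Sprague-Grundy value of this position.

Compute g(0), g(1), … for moves {3, 8, 10}:
k:     0  1  2  3  4  5  6  7  8  9 10 11 12 13 14
g(k):  0  0  0  1  1  1  0  0  2  1  1  3  2  0  2
So g(14) = 2.

2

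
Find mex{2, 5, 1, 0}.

3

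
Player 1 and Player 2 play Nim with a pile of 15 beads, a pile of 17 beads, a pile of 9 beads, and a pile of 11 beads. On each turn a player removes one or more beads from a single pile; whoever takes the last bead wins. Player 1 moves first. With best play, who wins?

Player 1 wins

Nim-sum: 15 ^ 17 ^ 9 ^ 11 = 28.
The nim-sum is 28 ≠ 0, so this is an N-position: the player to move can win; Player 1 has a winning move.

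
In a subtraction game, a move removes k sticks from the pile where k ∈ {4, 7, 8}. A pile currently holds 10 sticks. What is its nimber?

2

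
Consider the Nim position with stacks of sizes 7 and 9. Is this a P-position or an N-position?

N-position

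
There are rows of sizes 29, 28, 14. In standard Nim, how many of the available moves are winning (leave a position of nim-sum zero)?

3

Compute the nim-sum pairwise:
29 XOR 28 = 1
1 XOR 14 = 15
The overall nim-sum is X = 15. A row of size p has a winning move iff p XOR X < p (reduce it to p XOR X).
  29: 29 XOR 15 = 18 < 29 — winning move (to 18).
  28: 28 XOR 15 = 19 < 28 — winning move (to 19).
  14: 14 XOR 15 = 1 < 14 — winning move (to 1).
That gives 3 winning moves.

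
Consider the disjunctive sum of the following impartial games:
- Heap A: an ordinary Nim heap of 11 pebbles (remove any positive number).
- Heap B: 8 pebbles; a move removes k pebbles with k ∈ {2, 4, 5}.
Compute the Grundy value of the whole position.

11

Heap A is a plain Nim heap of size 11, so its Grundy value is 11.
Build the Grundy sequence for heap B with g(k) = mex{g(k−s) : s ∈ {2, 4, 5}, s ≤ k}:
k:     0  1  2  3  4  5  6  7  8
g(k):  0  0  1  1  2  2  3  0  0
So g(8) = 0.
By the Sprague-Grundy theorem, the Grundy value of a sum of independent games is the XOR of the component values.
Combined value = 11 ⊕ 0 = 11.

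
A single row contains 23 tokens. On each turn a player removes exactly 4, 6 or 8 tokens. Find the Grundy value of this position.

2

Build the Grundy sequence with g(k) = mex{g(k−s) : s ∈ {4, 6, 8}, s ≤ k}:
k:     0  1  2  3  4  5  6  7  8  9 10 11 12 13 14 15 16 17 18 19 20 21 22 23
g(k):  0  0  0  0  1  1  1  1  2  2  2  2  0  0  0  0  1  1  1  1  2  2  2  2
So g(23) = 2.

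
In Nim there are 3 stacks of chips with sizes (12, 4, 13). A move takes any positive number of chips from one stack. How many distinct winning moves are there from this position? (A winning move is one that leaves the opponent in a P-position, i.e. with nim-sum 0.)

Write each in binary and XOR column by column:
  1100  (12)
  0100  (4)
  1101  (13)
  ----
  0101  (5)
The overall nim-sum is X = 5. A stack of size p has a winning move iff p XOR X < p (reduce it to p XOR X).
  12: 12 XOR 5 = 9 < 12 — winning move (to 9).
  4: 4 XOR 5 = 1 < 4 — winning move (to 1).
  13: 13 XOR 5 = 8 < 13 — winning move (to 8).
That gives 3 winning moves.

3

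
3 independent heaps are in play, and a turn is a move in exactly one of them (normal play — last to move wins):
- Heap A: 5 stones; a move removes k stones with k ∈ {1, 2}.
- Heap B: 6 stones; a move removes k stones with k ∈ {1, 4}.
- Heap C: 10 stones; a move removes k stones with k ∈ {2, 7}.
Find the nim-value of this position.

3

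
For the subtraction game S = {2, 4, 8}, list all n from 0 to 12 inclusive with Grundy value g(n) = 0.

0, 1, 6, 7, 12

Compute g(0), g(1), … for moves {2, 4, 8}:
k:     0  1  2  3  4  5  6  7  8  9 10 11 12
g(k):  0  0  1  1  2  2  0  0  1  1  2  2  0
The P-positions (g = 0) in 0..12 are 0, 1, 6, 7, 12.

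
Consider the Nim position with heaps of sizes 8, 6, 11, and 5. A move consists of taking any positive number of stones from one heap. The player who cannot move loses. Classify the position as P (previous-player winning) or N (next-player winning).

P-position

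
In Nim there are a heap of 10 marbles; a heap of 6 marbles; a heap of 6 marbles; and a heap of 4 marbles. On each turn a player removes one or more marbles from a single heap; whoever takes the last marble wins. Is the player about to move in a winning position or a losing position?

Winning position

Write each in binary and XOR column by column:
  1010  (10)
  0110  (6)
  0110  (6)
  0100  (4)
  ----
  1110  (14)
The nim-sum is 14 ≠ 0, so this is an N-position: the player to move can win.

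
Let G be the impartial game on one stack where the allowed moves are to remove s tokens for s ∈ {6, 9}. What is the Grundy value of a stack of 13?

Grundy values for subtraction set {6, 9}:
k:     0  1  2  3  4  5  6  7  8  9 10 11 12 13
g(k):  0  0  0  0  0  0  1  1  1  1  1  1  2  2
So g(13) = 2.

2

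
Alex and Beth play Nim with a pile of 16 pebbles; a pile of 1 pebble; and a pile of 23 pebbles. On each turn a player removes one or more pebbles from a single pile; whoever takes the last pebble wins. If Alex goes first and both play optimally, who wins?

Alex wins

Write each in binary and XOR column by column:
  10000  (16)
  00001  (1)
  10111  (23)
  -----
  00110  (6)
The nim-sum is 6 ≠ 0, so this is an N-position: the player to move can win; Alex has a winning move.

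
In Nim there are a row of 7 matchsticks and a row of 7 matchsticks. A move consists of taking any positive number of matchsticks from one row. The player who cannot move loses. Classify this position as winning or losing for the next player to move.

Losing position

Nim-sum: 7 XOR 7 = 0.
The nim-sum is 0, so this is a P-position: the player to move is in a losing position under optimal play.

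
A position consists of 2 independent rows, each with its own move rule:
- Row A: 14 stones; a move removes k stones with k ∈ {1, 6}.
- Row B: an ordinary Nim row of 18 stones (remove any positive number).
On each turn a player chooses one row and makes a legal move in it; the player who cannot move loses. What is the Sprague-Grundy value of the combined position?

18

For row A, compute g(0), g(1), … with moves {1, 6}:
g(0) = mex{} = 0
g(1) = mex{0} = 1
g(2) = mex{1} = 0
g(3) = mex{0} = 1
g(4) = mex{1} = 0
g(5) = mex{0} = 1
g(6) = mex{0,1} = 2
g(7) = mex{1,2} = 0
g(8) = mex{0} = 1
g(9) = mex{1} = 0
g(10) = mex{0} = 1
g(11) = mex{1} = 0
g(12) = mex{0,2} = 1
g(13) = mex{0,1} = 2
g(14) = mex{1,2} = 0
So g(14) = 0.
Row B is a plain Nim row of size 18, so its Grundy value is 18.
By the Sprague-Grundy theorem, the Grundy value of a sum of independent games is the XOR of the component values.
Combined value = 0 ⊕ 18 = 18.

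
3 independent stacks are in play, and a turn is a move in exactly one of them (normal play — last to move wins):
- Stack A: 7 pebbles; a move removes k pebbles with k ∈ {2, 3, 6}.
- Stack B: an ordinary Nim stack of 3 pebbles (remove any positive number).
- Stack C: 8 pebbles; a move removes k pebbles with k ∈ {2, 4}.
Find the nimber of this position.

Build the Grundy sequence for stack A with g(k) = mex{g(k−s) : s ∈ {2, 3, 6}, s ≤ k}:
g(0) = mex{} = 0
g(1) = mex{} = 0
g(2) = mex{0} = 1
g(3) = mex{0} = 1
g(4) = mex{0,1} = 2
g(5) = mex{1} = 0
g(6) = mex{0,1,2} = 3
g(7) = mex{0,2} = 1
So g(7) = 1.
Stack B is a plain Nim stack of size 3, so its Grundy value is 3.
Build the Grundy sequence for stack C with g(k) = mex{g(k−s) : s ∈ {2, 4}, s ≤ k}:
g(0) = mex{} = 0
g(1) = mex{} = 0
g(2) = mex{0} = 1
g(3) = mex{0} = 1
g(4) = mex{0,1} = 2
g(5) = mex{0,1} = 2
g(6) = mex{1,2} = 0
g(7) = mex{1,2} = 0
g(8) = mex{0,2} = 1
So g(8) = 1.
The value of a disjunctive sum is the nim-sum of the parts.
Combined value = 1 ⊕ 3 ⊕ 1 = 3.

3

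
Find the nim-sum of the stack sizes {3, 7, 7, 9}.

10

Compute the nim-sum pairwise:
3 XOR 7 = 4
4 XOR 7 = 3
3 XOR 9 = 10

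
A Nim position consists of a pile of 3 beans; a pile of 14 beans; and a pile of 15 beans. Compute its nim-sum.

2

Nim-sum: 3 XOR 14 XOR 15 = 2.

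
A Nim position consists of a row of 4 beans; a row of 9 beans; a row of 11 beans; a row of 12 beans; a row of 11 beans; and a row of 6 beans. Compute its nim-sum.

7

Compute the nim-sum pairwise:
4 ^ 9 = 13
13 ^ 11 = 6
6 ^ 12 = 10
10 ^ 11 = 1
1 ^ 6 = 7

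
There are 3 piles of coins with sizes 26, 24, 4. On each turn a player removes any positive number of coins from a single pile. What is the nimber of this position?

Bitwise XOR of the heap sizes:
  11010  (26)
  11000  (24)
  00100  (4)
  -----
  00110  (6)

6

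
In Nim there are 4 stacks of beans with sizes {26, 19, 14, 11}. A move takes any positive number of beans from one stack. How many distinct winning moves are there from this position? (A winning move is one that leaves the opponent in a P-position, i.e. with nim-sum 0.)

3

Nim-sum: 26 ^ 19 ^ 14 ^ 11 = 12.
The overall nim-sum is X = 12. A stack of size p has a winning move iff p XOR X < p (reduce it to p XOR X).
  26: 26 XOR 12 = 22 < 26 — winning move (to 22).
  19: 19 XOR 12 = 31 ≥ 19 — no move.
  14: 14 XOR 12 = 2 < 14 — winning move (to 2).
  11: 11 XOR 12 = 7 < 11 — winning move (to 7).
That gives 3 winning moves.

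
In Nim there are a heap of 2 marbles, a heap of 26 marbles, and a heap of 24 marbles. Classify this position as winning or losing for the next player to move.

Losing position

Compute the nim-sum pairwise:
2 XOR 26 = 24
24 XOR 24 = 0
The nim-sum is 0, so this is a P-position: the player to move is in a losing position under optimal play.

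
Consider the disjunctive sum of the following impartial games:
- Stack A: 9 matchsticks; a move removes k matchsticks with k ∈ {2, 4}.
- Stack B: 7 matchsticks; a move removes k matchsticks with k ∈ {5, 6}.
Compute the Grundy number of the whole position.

0

Build the Grundy sequence for stack A with g(k) = mex{g(k−s) : s ∈ {2, 4}, s ≤ k}:
g(0) = mex{} = 0
g(1) = mex{} = 0
g(2) = mex{0} = 1
g(3) = mex{0} = 1
g(4) = mex{0,1} = 2
g(5) = mex{0,1} = 2
g(6) = mex{1,2} = 0
g(7) = mex{1,2} = 0
g(8) = mex{0,2} = 1
g(9) = mex{0,2} = 1
So g(9) = 1.
For stack B, compute g(0), g(1), … with moves {5, 6}:
k:     0  1  2  3  4  5  6  7
g(k):  0  0  0  0  0  1  1  1
So g(7) = 1.
The value of a disjunctive sum is the nim-sum of the parts.
Combined value = 1 ⊕ 1 = 0.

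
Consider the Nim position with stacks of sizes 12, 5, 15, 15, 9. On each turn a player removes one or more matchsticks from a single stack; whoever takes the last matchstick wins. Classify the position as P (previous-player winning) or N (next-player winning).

P-position

Compute the nim-sum pairwise:
12 XOR 5 = 9
9 XOR 15 = 6
6 XOR 15 = 9
9 XOR 9 = 0
The nim-sum is 0, so this is a P-position: the player to move is in a losing position under optimal play.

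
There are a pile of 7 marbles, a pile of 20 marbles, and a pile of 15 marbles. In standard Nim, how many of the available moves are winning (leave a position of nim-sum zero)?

1

Compute the nim-sum pairwise:
7 XOR 20 = 19
19 XOR 15 = 28
The overall nim-sum is X = 28. A pile of size p has a winning move iff p XOR X < p (reduce it to p XOR X).
  7: 7 XOR 28 = 27 ≥ 7 — no move.
  20: 20 XOR 28 = 8 < 20 — winning move (to 8).
  15: 15 XOR 28 = 19 ≥ 15 — no move.
That gives 1 winning move.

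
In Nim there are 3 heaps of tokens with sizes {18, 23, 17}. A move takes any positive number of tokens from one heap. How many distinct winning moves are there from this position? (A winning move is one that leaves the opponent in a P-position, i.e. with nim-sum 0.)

3

Compute the nim-sum pairwise:
18 ^ 23 = 5
5 ^ 17 = 20
The overall nim-sum is X = 20. A heap of size p has a winning move iff p XOR X < p (reduce it to p XOR X).
  18: 18 XOR 20 = 6 < 18 — winning move (to 6).
  23: 23 XOR 20 = 3 < 23 — winning move (to 3).
  17: 17 XOR 20 = 5 < 17 — winning move (to 5).
That gives 3 winning moves.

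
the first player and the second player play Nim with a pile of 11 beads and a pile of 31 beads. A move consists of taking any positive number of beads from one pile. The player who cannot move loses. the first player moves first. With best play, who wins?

Nim-sum: 11 XOR 31 = 20.
The nim-sum is 20 ≠ 0, so this is an N-position: the player to move can win; the first player has a winning move.

the first player wins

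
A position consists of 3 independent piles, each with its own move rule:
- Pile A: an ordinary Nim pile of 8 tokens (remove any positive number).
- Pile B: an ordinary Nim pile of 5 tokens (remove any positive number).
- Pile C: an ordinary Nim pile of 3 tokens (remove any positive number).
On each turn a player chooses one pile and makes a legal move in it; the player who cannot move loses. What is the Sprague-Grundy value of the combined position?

Pile A is a plain Nim pile of size 8, so its Grundy value is 8.
Pile B is a plain Nim pile of size 5, so its Grundy value is 5.
Pile C is a plain Nim pile of size 3, so its Grundy value is 3.
By the Sprague-Grundy theorem, the Grundy value of a sum of independent games is the XOR of the component values.
Combined value = 8 XOR 5 XOR 3 = 14.

14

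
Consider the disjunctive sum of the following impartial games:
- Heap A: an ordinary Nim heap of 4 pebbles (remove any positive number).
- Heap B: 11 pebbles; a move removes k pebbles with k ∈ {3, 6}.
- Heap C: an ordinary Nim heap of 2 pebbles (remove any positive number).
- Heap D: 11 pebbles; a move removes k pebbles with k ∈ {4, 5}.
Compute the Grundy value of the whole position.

6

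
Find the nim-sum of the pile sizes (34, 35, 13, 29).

Compute the nim-sum pairwise:
34 ^ 35 = 1
1 ^ 13 = 12
12 ^ 29 = 17

17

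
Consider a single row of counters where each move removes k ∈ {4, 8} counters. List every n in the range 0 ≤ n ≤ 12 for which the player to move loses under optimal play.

0, 1, 2, 3, 12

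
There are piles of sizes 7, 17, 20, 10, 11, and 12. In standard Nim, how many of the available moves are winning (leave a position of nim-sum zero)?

3

Nim-sum: 7 ⊕ 17 ⊕ 20 ⊕ 10 ⊕ 11 ⊕ 12 = 15.
The overall nim-sum is X = 15. A pile of size p has a winning move iff p XOR X < p (reduce it to p XOR X).
  7: 7 XOR 15 = 8 ≥ 7 — no move.
  17: 17 XOR 15 = 30 ≥ 17 — no move.
  20: 20 XOR 15 = 27 ≥ 20 — no move.
  10: 10 XOR 15 = 5 < 10 — winning move (to 5).
  11: 11 XOR 15 = 4 < 11 — winning move (to 4).
  12: 12 XOR 15 = 3 < 12 — winning move (to 3).
That gives 3 winning moves.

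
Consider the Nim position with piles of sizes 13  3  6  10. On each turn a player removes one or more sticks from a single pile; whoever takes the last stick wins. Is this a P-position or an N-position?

Nim-sum: 13 ⊕ 3 ⊕ 6 ⊕ 10 = 2.
The nim-sum is 2 ≠ 0, so this is an N-position: the player to move can win.

N-position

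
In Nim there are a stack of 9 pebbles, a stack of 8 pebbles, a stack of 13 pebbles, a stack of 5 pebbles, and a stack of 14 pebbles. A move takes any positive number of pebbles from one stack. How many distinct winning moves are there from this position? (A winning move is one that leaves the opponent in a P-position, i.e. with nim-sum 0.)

In binary:
  1001  (9)
  1000  (8)
  1101  (13)
  0101  (5)
  1110  (14)
  ----
  0111  (7)
The overall nim-sum is X = 7. A stack of size p has a winning move iff p XOR X < p (reduce it to p XOR X).
  9: 9 XOR 7 = 14 ≥ 9 — no move.
  8: 8 XOR 7 = 15 ≥ 8 — no move.
  13: 13 XOR 7 = 10 < 13 — winning move (to 10).
  5: 5 XOR 7 = 2 < 5 — winning move (to 2).
  14: 14 XOR 7 = 9 < 14 — winning move (to 9).
That gives 3 winning moves.

3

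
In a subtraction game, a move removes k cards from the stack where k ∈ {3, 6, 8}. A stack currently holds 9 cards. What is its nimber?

3

Build the Grundy sequence with g(k) = mex{g(k−s) : s ∈ {3, 6, 8}, s ≤ k}:
k:     0  1  2  3  4  5  6  7  8  9
g(k):  0  0  0  1  1  1  2  2  2  3
So g(9) = 3.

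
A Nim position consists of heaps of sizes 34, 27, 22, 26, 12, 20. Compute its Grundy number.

45

Nim-sum: 34 ^ 27 ^ 22 ^ 26 ^ 12 ^ 20 = 45.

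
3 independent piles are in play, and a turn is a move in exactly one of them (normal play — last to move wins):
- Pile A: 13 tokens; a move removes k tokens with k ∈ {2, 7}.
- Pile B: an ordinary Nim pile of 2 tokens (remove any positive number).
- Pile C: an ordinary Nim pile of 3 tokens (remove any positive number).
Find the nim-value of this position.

1

Grundy values for pile A (subtraction set {2, 7}):
k:     0  1  2  3  4  5  6  7  8  9 10 11 12 13
g(k):  0  0  1  1  0  0  1  1  2  0  0  1  1  0
So g(13) = 0.
Pile B is a plain Nim pile of size 2, so its Grundy value is 2.
Pile C is a plain Nim pile of size 3, so its Grundy value is 3.
The value of a disjunctive sum is the nim-sum of the parts.
Combined value = 0 ⊕ 2 ⊕ 3 = 1.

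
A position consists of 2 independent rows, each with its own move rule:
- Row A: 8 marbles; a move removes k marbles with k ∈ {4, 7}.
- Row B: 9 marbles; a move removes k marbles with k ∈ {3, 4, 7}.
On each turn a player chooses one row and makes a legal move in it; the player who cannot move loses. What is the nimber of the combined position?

Build the Grundy sequence for row A with g(k) = mex{g(k−s) : s ∈ {4, 7}, s ≤ k}:
g(0) = mex{} = 0
g(1) = mex{} = 0
g(2) = mex{} = 0
g(3) = mex{} = 0
g(4) = mex{0} = 1
g(5) = mex{0} = 1
g(6) = mex{0} = 1
g(7) = mex{0} = 1
g(8) = mex{0,1} = 2
So g(8) = 2.
Build the Grundy sequence for row B with g(k) = mex{g(k−s) : s ∈ {3, 4, 7}, s ≤ k}:
k:     0  1  2  3  4  5  6  7  8  9
g(k):  0  0  0  1  1  1  2  2  2  3
So g(9) = 3.
By the Sprague-Grundy theorem, the Grundy value of a sum of independent games is the XOR of the component values.
Combined value = 2 XOR 3 = 1.

1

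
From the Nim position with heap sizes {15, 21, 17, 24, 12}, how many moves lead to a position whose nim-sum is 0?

3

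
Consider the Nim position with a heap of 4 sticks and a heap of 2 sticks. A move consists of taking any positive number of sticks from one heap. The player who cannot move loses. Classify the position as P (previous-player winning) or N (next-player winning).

N-position

Nim-sum: 4 XOR 2 = 6.
The nim-sum is 6 ≠ 0, so this is an N-position: the player to move can win.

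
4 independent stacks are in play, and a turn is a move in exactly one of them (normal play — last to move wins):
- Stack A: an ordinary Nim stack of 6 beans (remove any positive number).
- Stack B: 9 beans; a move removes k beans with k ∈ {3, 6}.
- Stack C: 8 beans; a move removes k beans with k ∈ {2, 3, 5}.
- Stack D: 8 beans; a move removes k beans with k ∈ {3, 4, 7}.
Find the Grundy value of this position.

Stack A is a plain Nim stack of size 6, so its Grundy value is 6.
Grundy values for stack B (subtraction set {3, 6}):
g(0) = mex{} = 0
g(1) = mex{} = 0
g(2) = mex{} = 0
g(3) = mex{0} = 1
g(4) = mex{0} = 1
g(5) = mex{0} = 1
g(6) = mex{0,1} = 2
g(7) = mex{0,1} = 2
g(8) = mex{0,1} = 2
g(9) = mex{1,2} = 0
So g(9) = 0.
Build the Grundy sequence for stack C with g(k) = mex{g(k−s) : s ∈ {2, 3, 5}, s ≤ k}:
k:     0  1  2  3  4  5  6  7  8
g(k):  0  0  1  1  2  2  3  0  0
So g(8) = 0.
Grundy values for stack D (subtraction set {3, 4, 7}):
g(0) = mex{} = 0
g(1) = mex{} = 0
g(2) = mex{} = 0
g(3) = mex{0} = 1
g(4) = mex{0} = 1
g(5) = mex{0} = 1
g(6) = mex{0,1} = 2
g(7) = mex{0,1} = 2
g(8) = mex{0,1} = 2
So g(8) = 2.
By the Sprague-Grundy theorem, the Grundy value of a sum of independent games is the XOR of the component values.
Combined value = 6 XOR 0 XOR 0 XOR 2 = 4.

4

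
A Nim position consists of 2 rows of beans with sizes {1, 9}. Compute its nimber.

In binary:
  0001  (1)
  1001  (9)
  ----
  1000  (8)

8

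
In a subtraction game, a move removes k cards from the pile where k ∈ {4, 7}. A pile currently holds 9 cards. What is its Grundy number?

2

Grundy values for subtraction set {4, 7}:
k:     0  1  2  3  4  5  6  7  8  9
g(k):  0  0  0  0  1  1  1  1  2  2
So g(9) = 2.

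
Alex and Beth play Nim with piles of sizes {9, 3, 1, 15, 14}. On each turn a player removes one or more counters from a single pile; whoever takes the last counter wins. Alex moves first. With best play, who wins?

Bitwise XOR of the heap sizes:
  1001  (9)
  0011  (3)
  0001  (1)
  1111  (15)
  1110  (14)
  ----
  1010  (10)
The nim-sum is 10 ≠ 0, so this is an N-position: the player to move can win; Alex has a winning move.

Alex wins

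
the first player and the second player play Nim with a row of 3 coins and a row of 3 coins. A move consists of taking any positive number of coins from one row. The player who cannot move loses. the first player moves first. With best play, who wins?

Compute the nim-sum pairwise:
3 ⊕ 3 = 0
The nim-sum is 0, so this is a P-position: the player to move is in a losing position under optimal play; the first player is about to move from it and so loses — the second player wins.

the second player wins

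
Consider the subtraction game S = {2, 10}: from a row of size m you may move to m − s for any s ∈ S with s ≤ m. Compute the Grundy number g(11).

1

Grundy values for subtraction set {2, 10}:
k:     0  1  2  3  4  5  6  7  8  9 10 11
g(k):  0  0  1  1  0  0  1  1  0  0  1  1
So g(11) = 1.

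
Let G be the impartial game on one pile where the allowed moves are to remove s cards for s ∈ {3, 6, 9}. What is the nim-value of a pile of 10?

Compute g(0), g(1), … for moves {3, 6, 9}:
k:     0  1  2  3  4  5  6  7  8  9 10
g(k):  0  0  0  1  1  1  2  2  2  3  3
So g(10) = 3.

3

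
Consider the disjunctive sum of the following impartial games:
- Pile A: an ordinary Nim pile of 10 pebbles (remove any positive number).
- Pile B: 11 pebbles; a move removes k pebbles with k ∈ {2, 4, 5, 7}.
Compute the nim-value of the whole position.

11

Pile A is a plain Nim pile of size 10, so its Grundy value is 10.
For pile B, compute g(0), g(1), … with moves {2, 4, 5, 7}:
k:     0  1  2  3  4  5  6  7  8  9 10 11
g(k):  0  0  1  1  2  2  3  3  4  0  0  1
So g(11) = 1.
By the Sprague-Grundy theorem, the Grundy value of a sum of independent games is the XOR of the component values.
Combined value = 10 XOR 1 = 11.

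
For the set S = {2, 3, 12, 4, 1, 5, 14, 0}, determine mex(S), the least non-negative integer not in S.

The values 0, 1, 2, 3, 4, 5 are all present; 6 is the first non-negative integer missing from the set.

6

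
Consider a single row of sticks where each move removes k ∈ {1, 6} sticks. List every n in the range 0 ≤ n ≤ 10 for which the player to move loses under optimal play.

0, 2, 4, 7, 9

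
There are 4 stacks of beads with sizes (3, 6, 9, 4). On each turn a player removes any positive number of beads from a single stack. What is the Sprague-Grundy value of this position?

Compute the nim-sum pairwise:
3 ^ 6 = 5
5 ^ 9 = 12
12 ^ 4 = 8

8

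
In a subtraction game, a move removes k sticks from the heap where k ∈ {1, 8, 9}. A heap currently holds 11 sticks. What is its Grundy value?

3

Build the Grundy sequence with g(k) = mex{g(k−s) : s ∈ {1, 8, 9}, s ≤ k}:
k:     0  1  2  3  4  5  6  7  8  9 10 11
g(k):  0  1  0  1  0  1  0  1  2  3  2  3
So g(11) = 3.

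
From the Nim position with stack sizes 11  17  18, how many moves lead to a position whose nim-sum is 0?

1

Write each in binary and XOR column by column:
  01011  (11)
  10001  (17)
  10010  (18)
  -----
  01000  (8)
The overall nim-sum is X = 8. A stack of size p has a winning move iff p XOR X < p (reduce it to p XOR X).
  11: 11 XOR 8 = 3 < 11 — winning move (to 3).
  17: 17 XOR 8 = 25 ≥ 17 — no move.
  18: 18 XOR 8 = 26 ≥ 18 — no move.
That gives 1 winning move.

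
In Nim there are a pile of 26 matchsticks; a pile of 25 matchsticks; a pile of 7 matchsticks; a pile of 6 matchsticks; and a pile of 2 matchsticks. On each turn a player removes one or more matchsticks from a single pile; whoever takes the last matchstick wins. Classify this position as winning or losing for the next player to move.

Compute the nim-sum pairwise:
26 ^ 25 = 3
3 ^ 7 = 4
4 ^ 6 = 2
2 ^ 2 = 0
The nim-sum is 0, so this is a P-position: the player to move is in a losing position under optimal play.

Losing position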